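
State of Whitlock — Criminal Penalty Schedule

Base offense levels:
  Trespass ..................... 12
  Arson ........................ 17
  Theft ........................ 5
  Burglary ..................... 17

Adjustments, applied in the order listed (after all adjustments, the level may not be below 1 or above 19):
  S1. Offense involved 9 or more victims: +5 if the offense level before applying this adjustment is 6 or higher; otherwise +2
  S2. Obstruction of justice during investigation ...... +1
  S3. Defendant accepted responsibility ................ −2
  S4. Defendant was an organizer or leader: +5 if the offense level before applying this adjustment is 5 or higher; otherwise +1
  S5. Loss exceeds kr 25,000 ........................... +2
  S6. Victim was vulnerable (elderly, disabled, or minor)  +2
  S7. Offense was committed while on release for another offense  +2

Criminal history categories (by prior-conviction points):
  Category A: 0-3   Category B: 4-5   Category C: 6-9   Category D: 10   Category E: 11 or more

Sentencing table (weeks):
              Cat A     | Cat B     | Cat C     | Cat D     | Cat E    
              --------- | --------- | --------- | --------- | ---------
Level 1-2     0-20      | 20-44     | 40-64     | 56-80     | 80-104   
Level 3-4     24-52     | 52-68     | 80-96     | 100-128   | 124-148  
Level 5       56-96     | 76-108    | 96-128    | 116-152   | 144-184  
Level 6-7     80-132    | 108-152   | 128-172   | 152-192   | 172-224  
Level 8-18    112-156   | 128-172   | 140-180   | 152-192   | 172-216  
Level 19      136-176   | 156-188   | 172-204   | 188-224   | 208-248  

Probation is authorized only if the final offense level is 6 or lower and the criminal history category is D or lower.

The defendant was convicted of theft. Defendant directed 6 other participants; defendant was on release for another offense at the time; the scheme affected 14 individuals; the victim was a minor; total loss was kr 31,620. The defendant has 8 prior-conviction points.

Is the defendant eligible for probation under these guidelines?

No

Base offense level for theft: 5.
S1 applies (level before this adjustment is 5 < 6, so +2): 5 + 2 = 7.
S3 does not apply.
S4 applies (level before this adjustment is 7 ≥ 5, so +5): 7 + 5 = 12.
S5 applies: 12 + 2 = 14.
S6 applies: 14 + 2 = 16.
S7 applies: 16 + 2 = 18.
Final offense level: 18.
Criminal history: 8 prior points → Category C (6-9).
Level 18 falls in the 8-18 band.
Grid: Level 8-18 × Category C = 140-180 weeks.
Probation check: level 18 > 6 and category C ≤ D → not eligible.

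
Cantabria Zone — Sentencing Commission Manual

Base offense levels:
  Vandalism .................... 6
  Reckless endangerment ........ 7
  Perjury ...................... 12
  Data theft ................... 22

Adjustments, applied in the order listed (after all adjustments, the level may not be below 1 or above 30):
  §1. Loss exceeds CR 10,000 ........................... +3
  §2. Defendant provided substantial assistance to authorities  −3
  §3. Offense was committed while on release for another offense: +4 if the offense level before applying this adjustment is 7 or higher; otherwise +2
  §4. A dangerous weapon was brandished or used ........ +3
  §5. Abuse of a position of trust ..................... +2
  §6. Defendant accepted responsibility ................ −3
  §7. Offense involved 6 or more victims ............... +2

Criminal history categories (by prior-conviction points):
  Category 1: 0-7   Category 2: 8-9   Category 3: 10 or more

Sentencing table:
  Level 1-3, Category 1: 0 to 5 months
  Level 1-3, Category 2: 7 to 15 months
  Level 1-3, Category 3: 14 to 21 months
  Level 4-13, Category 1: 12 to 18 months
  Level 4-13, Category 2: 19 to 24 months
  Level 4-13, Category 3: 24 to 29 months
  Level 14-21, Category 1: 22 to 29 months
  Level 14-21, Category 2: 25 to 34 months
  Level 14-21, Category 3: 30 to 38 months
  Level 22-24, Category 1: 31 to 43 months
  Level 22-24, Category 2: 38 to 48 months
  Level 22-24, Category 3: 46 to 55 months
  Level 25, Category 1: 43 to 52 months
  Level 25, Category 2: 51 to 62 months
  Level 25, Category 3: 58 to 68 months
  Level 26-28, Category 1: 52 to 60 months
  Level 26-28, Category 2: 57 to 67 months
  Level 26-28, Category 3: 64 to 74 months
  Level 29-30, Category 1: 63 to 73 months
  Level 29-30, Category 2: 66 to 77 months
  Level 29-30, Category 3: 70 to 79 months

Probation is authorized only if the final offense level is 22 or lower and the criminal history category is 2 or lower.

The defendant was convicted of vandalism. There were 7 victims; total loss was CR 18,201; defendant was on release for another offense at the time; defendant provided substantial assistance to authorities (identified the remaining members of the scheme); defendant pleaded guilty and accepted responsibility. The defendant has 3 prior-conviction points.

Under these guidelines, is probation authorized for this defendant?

Yes

Base offense level for vandalism: 6.
§1 applies: 6 + 3 = 9.
§2 applies: 9 − 3 = 6.
§3 applies (level before this adjustment is 6 < 7, so +2): 6 + 2 = 8.
§5 does not apply.
§6 applies: 8 − 3 = 5.
§7 applies: 5 + 2 = 7.
Final offense level: 7.
Criminal history: 3 prior points → Category 1 (0-7).
Level 7 falls in the 4-13 band.
Grid: Level 4-13 × Category 1 = 12-18 months.
Probation check: level 7 ≤ 22 and category 1 ≤ 2 → eligible.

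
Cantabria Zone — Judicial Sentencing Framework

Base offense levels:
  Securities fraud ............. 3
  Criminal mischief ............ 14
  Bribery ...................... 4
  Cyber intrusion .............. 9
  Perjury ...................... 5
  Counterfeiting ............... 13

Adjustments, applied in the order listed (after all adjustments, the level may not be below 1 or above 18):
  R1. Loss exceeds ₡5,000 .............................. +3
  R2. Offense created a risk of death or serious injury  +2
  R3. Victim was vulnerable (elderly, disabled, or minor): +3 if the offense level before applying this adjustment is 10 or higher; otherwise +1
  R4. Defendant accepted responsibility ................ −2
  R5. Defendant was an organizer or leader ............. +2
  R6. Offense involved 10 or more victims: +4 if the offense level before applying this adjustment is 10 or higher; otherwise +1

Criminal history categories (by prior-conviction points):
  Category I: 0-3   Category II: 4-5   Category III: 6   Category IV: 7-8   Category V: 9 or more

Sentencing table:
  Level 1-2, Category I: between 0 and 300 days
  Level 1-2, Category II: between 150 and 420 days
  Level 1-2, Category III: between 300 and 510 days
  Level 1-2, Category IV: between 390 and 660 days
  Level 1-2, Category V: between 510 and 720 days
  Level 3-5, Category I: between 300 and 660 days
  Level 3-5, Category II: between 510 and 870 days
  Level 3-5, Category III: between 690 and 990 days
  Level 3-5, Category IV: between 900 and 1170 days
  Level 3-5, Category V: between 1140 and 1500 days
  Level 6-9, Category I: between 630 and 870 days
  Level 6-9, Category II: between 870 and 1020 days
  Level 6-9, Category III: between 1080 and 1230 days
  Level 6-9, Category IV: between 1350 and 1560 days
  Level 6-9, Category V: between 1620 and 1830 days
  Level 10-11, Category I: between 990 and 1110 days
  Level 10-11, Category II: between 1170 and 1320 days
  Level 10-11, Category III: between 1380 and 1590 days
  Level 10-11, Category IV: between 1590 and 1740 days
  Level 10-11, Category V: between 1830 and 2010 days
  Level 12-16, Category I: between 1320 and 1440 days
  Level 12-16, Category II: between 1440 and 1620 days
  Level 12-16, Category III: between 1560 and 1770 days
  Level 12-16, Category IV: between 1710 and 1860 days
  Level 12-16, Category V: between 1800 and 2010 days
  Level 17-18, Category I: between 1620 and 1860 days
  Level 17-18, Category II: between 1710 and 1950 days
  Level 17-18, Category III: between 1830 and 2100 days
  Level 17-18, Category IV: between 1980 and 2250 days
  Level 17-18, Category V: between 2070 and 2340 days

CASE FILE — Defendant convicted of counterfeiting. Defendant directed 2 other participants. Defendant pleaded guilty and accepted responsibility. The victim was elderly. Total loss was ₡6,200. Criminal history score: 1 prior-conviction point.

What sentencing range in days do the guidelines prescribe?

Base offense level for counterfeiting: 13.
R1 applies: 13 + 3 = 16.
R2 does not apply.
R3 applies (level before this adjustment is 16 ≥ 10, so +3): 16 + 3 = 19.
R4 applies: 19 − 2 = 17.
R5 applies: 17 + 2 = 19.
R6 does not apply.
Level 19 exceeds the maximum of 18; capped at 18.
Final offense level: 18.
Criminal history: 1 prior point → Category I (0-3).
Level 18 falls in the 17-18 band.
Grid: Level 17-18 × Category I = 1620-1860 days.

1620-1860 days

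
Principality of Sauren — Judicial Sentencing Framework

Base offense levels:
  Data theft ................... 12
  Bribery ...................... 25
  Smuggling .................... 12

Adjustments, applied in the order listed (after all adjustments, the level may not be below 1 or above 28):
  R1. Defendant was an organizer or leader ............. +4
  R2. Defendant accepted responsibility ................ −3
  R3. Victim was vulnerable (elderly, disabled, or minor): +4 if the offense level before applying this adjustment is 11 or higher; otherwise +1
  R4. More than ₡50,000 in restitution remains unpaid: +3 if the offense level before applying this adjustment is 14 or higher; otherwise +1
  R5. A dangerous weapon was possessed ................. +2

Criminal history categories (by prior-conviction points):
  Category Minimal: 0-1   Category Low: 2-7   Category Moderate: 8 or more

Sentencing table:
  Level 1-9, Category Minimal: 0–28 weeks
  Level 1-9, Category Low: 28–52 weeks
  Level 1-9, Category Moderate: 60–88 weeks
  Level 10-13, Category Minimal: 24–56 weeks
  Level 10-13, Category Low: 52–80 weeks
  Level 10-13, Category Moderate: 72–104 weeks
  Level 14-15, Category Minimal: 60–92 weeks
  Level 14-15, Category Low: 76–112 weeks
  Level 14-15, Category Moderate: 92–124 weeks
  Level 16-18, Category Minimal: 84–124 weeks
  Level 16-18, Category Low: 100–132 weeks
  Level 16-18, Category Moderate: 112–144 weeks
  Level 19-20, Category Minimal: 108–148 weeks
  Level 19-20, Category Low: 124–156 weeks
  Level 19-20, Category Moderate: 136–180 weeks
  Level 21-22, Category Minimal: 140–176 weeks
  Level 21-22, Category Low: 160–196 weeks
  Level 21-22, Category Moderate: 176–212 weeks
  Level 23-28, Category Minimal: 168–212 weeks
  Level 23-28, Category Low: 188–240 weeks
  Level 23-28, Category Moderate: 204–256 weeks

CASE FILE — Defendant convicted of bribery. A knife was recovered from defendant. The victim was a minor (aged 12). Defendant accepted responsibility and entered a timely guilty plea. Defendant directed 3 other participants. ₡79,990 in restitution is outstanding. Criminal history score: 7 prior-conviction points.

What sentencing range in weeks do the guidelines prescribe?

188-240 weeks

Base offense level for bribery: 25.
R1 applies: 25 + 4 = 29.
R2 applies: 29 − 3 = 26.
R3 applies (level before this adjustment is 26 ≥ 11, so +4): 26 + 4 = 30.
R4 applies (level before this adjustment is 30 ≥ 14, so +3): 30 + 3 = 33.
R5 applies: 33 + 2 = 35.
Level 35 exceeds the maximum of 28; capped at 28.
Final offense level: 28.
Criminal history: 7 prior points → Category Low (2-7).
Level 28 falls in the 23-28 band.
Grid: Level 23-28 × Category Low = 188-240 weeks.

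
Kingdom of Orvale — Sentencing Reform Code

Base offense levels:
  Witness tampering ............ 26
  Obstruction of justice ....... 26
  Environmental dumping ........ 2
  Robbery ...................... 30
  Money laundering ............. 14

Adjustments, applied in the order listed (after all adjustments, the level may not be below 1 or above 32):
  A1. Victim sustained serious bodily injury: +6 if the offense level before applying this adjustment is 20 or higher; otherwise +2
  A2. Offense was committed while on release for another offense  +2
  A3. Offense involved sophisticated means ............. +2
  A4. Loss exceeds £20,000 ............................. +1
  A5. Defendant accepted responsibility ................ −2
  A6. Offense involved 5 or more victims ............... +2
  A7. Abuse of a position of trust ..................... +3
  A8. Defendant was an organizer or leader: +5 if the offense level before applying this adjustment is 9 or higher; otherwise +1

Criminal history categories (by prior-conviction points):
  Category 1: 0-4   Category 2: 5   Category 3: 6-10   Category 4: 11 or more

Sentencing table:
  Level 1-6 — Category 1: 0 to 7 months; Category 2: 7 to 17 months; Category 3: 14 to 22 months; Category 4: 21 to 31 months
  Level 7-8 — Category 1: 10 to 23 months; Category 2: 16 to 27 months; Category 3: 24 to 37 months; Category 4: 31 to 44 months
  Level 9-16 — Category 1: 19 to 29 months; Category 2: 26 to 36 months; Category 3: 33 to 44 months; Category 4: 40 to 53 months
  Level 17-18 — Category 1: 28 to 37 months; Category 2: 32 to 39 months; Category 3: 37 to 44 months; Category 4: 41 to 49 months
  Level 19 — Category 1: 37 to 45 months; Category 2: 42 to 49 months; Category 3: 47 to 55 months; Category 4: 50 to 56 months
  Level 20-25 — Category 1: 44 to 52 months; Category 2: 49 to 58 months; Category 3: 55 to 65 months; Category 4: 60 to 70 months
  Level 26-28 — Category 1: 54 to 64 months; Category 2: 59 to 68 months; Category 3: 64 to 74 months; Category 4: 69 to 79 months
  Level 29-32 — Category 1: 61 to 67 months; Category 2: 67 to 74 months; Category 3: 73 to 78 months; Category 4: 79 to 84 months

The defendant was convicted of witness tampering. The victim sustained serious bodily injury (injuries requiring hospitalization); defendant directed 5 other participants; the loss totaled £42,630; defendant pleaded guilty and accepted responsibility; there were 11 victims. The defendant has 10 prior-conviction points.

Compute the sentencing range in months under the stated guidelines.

Base offense level for witness tampering: 26.
A1 applies (level before this adjustment is 26 ≥ 20, so +6): 26 + 6 = 32.
A3 does not apply.
A4 applies: 32 + 1 = 33.
A5 applies: 33 − 2 = 31.
A6 applies: 31 + 2 = 33.
A8 applies (level before this adjustment is 33 ≥ 9, so +5): 33 + 5 = 38.
Level 38 exceeds the maximum of 32; capped at 32.
Final offense level: 32.
Criminal history: 10 prior points → Category 3 (6-10).
Level 32 falls in the 29-32 band.
Grid: Level 29-32 × Category 3 = 73-78 months.

73-78 months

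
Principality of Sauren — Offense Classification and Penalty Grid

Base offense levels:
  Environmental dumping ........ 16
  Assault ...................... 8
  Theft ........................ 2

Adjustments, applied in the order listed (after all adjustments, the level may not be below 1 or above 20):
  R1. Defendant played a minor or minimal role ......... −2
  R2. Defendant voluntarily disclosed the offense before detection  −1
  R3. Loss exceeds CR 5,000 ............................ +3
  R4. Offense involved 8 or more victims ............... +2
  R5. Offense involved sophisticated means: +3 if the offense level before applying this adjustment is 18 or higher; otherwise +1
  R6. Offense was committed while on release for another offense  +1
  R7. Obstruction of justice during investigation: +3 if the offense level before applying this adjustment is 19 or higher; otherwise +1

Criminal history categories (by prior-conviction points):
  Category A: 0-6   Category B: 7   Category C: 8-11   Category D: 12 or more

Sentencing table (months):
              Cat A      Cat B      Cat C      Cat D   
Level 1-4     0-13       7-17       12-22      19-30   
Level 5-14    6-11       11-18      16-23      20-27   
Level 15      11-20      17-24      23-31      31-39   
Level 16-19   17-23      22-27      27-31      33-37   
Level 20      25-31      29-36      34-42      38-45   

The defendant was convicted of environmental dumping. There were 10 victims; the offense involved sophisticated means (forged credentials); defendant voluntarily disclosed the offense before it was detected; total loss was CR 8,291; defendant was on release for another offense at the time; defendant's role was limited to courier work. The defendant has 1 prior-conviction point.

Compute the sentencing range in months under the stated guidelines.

25-31 months

Base offense level for environmental dumping: 16.
R1 applies: 16 − 2 = 14.
R2 applies: 14 − 1 = 13.
R3 applies: 13 + 3 = 16.
R4 applies: 16 + 2 = 18.
R5 applies (level before this adjustment is 18 ≥ 18, so +3): 18 + 3 = 21.
R6 applies: 21 + 1 = 22.
Level 22 exceeds the maximum of 20; capped at 20.
Final offense level: 20.
Criminal history: 1 prior point → Category A (0-6).
Level 20 falls in the 20 band.
Grid: Level 20 × Category A = 25-31 months.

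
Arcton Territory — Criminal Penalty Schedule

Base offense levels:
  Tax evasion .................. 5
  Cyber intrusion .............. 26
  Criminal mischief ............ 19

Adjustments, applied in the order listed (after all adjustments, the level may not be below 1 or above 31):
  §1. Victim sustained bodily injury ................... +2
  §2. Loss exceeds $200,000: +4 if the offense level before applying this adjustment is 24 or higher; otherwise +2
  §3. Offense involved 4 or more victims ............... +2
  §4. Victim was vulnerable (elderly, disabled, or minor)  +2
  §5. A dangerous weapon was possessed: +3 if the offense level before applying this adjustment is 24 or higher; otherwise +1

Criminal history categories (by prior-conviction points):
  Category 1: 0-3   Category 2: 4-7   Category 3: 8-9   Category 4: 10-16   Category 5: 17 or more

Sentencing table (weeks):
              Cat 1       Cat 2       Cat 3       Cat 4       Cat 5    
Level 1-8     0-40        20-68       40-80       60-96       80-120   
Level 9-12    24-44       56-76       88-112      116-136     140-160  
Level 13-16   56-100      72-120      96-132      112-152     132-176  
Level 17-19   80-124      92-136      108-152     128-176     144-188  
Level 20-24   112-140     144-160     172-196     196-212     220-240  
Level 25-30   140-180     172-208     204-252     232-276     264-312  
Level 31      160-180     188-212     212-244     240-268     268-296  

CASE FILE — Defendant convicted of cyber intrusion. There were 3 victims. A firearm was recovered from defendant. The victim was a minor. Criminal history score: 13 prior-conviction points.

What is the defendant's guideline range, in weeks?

240-268 weeks

Base offense level for cyber intrusion: 26.
§2 does not apply.
§3 does not apply.
§4 applies: 26 + 2 = 28.
§5 applies (level before this adjustment is 28 ≥ 24, so +3): 28 + 3 = 31.
Final offense level: 31.
Criminal history: 13 prior points → Category 4 (10-16).
Level 31 falls in the 31 band.
Grid: Level 31 × Category 4 = 240-268 weeks.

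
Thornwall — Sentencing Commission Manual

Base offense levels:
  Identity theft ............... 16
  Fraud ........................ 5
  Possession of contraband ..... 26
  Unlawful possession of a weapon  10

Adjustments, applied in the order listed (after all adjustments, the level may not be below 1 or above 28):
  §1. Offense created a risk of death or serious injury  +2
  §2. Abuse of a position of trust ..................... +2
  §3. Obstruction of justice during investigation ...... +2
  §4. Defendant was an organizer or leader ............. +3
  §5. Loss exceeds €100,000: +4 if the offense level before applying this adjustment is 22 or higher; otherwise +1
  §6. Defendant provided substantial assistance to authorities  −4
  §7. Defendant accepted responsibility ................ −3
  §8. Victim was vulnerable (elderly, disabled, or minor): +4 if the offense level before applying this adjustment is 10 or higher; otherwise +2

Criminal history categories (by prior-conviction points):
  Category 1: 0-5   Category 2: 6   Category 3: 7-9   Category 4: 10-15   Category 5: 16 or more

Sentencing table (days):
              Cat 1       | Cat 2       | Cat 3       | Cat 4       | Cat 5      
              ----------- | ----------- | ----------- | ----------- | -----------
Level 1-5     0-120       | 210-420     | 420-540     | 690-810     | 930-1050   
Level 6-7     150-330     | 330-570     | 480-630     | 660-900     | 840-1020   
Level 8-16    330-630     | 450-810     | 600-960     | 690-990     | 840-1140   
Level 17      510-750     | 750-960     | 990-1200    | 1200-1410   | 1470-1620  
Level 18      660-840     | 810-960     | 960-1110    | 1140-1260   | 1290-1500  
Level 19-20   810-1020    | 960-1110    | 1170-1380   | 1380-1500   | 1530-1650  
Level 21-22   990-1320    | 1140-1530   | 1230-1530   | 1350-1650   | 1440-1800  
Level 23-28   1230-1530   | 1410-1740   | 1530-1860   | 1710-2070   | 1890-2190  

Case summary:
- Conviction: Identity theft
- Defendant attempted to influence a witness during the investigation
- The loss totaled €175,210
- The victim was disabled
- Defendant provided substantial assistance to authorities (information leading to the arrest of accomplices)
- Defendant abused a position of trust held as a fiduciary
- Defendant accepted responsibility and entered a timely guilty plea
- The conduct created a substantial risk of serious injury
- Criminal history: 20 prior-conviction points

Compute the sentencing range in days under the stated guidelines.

1890-2190 days

Base offense level for identity theft: 16.
§1 applies: 16 + 2 = 18.
§2 applies: 18 + 2 = 20.
§3 applies: 20 + 2 = 22.
§5 applies (level before this adjustment is 22 ≥ 22, so +4): 22 + 4 = 26.
§6 applies: 26 − 4 = 22.
§7 applies: 22 − 3 = 19.
§8 applies (level before this adjustment is 19 ≥ 10, so +4): 19 + 4 = 23.
Final offense level: 23.
Criminal history: 20 prior points → Category 5 (16+).
Level 23 falls in the 23-28 band.
Grid: Level 23-28 × Category 5 = 1890-2190 days.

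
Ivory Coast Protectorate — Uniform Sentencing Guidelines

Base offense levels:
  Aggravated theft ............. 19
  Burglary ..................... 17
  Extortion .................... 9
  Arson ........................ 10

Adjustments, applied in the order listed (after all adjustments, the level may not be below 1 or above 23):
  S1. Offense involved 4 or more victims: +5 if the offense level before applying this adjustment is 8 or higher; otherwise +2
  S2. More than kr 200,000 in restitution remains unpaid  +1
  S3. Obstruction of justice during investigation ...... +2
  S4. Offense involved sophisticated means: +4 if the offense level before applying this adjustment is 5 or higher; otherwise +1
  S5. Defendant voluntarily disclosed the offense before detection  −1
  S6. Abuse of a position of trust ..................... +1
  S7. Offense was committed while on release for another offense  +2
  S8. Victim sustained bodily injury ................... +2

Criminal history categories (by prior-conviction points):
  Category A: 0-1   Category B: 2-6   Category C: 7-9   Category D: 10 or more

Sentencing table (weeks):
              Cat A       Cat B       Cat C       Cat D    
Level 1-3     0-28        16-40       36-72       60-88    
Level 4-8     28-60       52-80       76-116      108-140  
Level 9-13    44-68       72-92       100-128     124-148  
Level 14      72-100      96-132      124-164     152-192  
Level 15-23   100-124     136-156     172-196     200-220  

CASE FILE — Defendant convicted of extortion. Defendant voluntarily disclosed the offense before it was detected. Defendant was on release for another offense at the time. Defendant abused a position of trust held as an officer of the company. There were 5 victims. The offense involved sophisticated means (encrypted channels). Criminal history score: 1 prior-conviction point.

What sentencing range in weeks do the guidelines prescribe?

Base offense level for extortion: 9.
S1 applies (level before this adjustment is 9 ≥ 8, so +5): 9 + 5 = 14.
S2 does not apply.
S4 applies (level before this adjustment is 14 ≥ 5, so +4): 14 + 4 = 18.
S5 applies: 18 − 1 = 17.
S6 applies: 17 + 1 = 18.
S7 applies: 18 + 2 = 20.
Final offense level: 20.
Criminal history: 1 prior point → Category A (0-1).
Level 20 falls in the 15-23 band.
Grid: Level 15-23 × Category A = 100-124 weeks.

100-124 weeks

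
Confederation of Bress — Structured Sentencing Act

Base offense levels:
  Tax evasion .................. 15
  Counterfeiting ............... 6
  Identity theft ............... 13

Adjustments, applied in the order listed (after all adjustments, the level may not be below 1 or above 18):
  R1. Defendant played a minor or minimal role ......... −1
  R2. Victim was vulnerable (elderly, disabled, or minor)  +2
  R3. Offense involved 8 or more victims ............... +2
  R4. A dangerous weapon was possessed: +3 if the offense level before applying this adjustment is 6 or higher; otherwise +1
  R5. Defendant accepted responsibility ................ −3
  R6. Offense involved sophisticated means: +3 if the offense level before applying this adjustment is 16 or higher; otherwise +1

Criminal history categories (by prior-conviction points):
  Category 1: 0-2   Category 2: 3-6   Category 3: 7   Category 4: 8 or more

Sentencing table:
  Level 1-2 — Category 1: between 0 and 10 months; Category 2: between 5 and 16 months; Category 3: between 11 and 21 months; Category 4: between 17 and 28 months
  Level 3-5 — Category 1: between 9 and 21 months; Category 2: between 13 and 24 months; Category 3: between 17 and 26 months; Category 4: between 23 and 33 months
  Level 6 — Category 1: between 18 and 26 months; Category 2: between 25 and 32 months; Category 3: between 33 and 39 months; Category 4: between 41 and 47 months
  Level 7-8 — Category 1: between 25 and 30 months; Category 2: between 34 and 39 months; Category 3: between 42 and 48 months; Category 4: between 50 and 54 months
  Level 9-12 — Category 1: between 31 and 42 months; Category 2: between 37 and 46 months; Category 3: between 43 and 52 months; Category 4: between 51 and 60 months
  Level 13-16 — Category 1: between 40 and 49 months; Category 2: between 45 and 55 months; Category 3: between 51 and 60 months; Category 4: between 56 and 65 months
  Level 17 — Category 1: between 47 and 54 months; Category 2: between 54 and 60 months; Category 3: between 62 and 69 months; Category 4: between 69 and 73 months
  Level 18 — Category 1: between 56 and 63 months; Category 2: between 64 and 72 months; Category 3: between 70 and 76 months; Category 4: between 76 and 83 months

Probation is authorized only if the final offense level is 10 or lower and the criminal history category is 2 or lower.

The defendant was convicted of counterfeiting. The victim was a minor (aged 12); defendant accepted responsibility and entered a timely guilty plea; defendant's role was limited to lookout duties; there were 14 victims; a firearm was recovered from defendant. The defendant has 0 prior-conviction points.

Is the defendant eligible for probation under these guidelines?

Yes

Base offense level for counterfeiting: 6.
R1 applies: 6 − 1 = 5.
R2 applies: 5 + 2 = 7.
R3 applies: 7 + 2 = 9.
R4 applies (level before this adjustment is 9 ≥ 6, so +3): 9 + 3 = 12.
R5 applies: 12 − 3 = 9.
Final offense level: 9.
Criminal history: 0 prior points → Category 1 (0-2).
Level 9 falls in the 9-12 band.
Grid: Level 9-12 × Category 1 = 31-42 months.
Probation check: level 9 ≤ 10 and category 1 ≤ 2 → eligible.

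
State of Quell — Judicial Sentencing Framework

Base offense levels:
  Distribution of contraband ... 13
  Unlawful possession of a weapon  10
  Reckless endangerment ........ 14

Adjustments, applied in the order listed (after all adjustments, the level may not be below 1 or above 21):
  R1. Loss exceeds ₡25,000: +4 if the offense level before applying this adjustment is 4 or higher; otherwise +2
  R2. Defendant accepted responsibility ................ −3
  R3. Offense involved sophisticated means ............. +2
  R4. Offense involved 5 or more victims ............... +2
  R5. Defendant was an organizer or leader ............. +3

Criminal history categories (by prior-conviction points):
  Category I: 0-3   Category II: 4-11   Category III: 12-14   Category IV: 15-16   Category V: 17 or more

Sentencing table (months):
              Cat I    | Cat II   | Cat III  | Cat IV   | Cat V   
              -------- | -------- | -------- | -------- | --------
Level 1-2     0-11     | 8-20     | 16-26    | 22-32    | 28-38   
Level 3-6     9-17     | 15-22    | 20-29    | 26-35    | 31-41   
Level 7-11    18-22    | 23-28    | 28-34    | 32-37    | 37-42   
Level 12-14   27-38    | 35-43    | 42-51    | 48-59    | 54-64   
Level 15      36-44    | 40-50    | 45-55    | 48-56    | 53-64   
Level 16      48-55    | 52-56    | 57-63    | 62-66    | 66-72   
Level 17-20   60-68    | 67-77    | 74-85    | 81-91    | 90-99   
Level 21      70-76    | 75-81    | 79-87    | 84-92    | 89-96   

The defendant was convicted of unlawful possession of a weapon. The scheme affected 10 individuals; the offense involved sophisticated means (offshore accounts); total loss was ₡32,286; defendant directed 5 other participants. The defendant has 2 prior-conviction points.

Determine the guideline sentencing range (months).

70-76 months

Base offense level for unlawful possession of a weapon: 10.
R1 applies (level before this adjustment is 10 ≥ 4, so +4): 10 + 4 = 14.
R2 does not apply.
R3 applies: 14 + 2 = 16.
R4 applies: 16 + 2 = 18.
R5 applies: 18 + 3 = 21.
Final offense level: 21.
Criminal history: 2 prior points → Category I (0-3).
Level 21 falls in the 21 band.
Grid: Level 21 × Category I = 70-76 months.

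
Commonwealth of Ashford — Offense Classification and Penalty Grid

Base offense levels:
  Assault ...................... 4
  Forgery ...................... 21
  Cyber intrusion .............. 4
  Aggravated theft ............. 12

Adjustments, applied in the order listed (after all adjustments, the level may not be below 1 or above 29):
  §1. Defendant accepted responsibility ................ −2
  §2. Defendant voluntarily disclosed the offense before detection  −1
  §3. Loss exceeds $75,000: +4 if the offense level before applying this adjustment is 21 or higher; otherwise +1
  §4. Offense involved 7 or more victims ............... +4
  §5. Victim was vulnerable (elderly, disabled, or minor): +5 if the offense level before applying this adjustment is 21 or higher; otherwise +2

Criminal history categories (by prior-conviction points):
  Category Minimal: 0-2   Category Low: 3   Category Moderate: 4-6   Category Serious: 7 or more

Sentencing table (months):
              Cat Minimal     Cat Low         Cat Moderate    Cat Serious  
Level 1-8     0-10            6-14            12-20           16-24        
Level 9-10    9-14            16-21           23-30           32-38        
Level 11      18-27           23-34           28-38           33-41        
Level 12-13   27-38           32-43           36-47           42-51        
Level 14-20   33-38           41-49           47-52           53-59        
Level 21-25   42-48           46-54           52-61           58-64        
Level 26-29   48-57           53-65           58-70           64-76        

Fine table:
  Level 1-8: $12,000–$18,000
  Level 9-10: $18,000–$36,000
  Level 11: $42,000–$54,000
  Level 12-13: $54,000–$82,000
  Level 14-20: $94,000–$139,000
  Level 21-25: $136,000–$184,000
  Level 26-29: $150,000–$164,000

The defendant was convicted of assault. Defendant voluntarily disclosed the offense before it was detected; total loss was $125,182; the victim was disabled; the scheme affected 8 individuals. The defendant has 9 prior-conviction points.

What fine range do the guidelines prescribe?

Base offense level for assault: 4.
§1 does not apply.
§2 applies: 4 − 1 = 3.
§3 applies (level before this adjustment is 3 < 21, so +1): 3 + 1 = 4.
§4 applies: 4 + 4 = 8.
§5 applies (level before this adjustment is 8 < 21, so +2): 8 + 2 = 10.
Final offense level: 10.
Level 10 falls in the 9-10 band.
Fine table: Level 9-10 → $18,000–$36,000.

$18,000–$36,000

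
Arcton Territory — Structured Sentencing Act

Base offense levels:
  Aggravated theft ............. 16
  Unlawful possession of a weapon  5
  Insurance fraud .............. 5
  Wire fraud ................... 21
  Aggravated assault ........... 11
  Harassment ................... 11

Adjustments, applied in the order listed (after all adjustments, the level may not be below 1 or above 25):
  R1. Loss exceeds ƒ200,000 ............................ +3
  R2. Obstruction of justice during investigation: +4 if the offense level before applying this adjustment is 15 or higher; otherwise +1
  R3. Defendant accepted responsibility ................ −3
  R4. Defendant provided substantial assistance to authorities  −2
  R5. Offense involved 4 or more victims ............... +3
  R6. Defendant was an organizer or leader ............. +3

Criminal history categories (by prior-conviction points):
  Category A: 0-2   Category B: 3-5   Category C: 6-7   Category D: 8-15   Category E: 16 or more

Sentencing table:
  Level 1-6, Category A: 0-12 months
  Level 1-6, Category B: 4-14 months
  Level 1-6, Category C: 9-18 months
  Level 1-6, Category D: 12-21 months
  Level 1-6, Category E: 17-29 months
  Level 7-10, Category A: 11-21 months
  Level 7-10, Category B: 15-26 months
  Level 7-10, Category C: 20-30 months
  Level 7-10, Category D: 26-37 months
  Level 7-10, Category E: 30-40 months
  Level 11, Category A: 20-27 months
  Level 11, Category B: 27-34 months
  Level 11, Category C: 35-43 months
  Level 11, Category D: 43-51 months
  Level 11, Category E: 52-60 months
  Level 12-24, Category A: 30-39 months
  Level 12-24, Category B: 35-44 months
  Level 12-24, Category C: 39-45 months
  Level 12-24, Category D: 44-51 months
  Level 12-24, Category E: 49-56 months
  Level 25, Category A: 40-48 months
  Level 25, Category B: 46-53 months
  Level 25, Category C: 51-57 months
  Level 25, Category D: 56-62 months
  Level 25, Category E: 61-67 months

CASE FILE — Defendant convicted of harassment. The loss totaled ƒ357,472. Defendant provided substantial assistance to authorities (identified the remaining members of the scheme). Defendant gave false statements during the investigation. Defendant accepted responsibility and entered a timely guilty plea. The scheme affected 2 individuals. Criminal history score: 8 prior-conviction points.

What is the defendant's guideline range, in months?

26-37 months

Base offense level for harassment: 11.
R1 applies: 11 + 3 = 14.
R2 applies (level before this adjustment is 14 < 15, so +1): 14 + 1 = 15.
R3 applies: 15 − 3 = 12.
R4 applies: 12 − 2 = 10.
R5 does not apply.
Final offense level: 10.
Criminal history: 8 prior points → Category D (8-15).
Level 10 falls in the 7-10 band.
Grid: Level 7-10 × Category D = 26-37 months.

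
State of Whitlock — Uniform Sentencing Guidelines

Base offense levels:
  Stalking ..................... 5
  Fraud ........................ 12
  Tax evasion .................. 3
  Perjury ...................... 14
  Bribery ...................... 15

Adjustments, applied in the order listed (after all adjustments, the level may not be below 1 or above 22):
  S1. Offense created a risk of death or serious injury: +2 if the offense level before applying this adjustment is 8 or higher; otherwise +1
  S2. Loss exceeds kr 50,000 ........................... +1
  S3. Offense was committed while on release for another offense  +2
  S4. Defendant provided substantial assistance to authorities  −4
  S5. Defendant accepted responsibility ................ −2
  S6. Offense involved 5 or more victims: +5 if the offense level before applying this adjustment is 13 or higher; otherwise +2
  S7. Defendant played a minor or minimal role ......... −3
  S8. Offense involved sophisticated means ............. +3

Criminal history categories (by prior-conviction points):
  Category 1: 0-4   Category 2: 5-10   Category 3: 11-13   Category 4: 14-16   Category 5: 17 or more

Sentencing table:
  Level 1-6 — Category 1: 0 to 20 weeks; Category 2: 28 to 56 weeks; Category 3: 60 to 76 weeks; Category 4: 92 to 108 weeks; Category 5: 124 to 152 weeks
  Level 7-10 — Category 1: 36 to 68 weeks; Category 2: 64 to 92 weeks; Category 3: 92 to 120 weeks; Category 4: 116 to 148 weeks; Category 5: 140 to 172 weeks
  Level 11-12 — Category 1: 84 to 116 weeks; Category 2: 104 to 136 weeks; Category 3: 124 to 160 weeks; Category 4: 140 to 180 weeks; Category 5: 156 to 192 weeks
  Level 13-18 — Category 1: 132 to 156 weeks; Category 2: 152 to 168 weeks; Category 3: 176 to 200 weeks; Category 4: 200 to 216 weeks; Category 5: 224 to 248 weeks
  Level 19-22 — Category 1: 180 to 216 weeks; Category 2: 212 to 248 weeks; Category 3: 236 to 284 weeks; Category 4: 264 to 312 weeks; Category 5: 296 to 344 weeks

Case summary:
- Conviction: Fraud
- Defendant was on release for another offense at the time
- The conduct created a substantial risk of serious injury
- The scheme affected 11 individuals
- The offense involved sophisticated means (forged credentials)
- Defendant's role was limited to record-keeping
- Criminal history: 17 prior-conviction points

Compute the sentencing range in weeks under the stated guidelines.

Base offense level for fraud: 12.
S1 applies (level before this adjustment is 12 ≥ 8, so +2): 12 + 2 = 14.
S2 does not apply.
S3 applies: 14 + 2 = 16.
S5 does not apply.
S6 applies (level before this adjustment is 16 ≥ 13, so +5): 16 + 5 = 21.
S7 applies: 21 − 3 = 18.
S8 applies: 18 + 3 = 21.
Final offense level: 21.
Criminal history: 17 prior points → Category 5 (17+).
Level 21 falls in the 19-22 band.
Grid: Level 19-22 × Category 5 = 296-344 weeks.

296-344 weeks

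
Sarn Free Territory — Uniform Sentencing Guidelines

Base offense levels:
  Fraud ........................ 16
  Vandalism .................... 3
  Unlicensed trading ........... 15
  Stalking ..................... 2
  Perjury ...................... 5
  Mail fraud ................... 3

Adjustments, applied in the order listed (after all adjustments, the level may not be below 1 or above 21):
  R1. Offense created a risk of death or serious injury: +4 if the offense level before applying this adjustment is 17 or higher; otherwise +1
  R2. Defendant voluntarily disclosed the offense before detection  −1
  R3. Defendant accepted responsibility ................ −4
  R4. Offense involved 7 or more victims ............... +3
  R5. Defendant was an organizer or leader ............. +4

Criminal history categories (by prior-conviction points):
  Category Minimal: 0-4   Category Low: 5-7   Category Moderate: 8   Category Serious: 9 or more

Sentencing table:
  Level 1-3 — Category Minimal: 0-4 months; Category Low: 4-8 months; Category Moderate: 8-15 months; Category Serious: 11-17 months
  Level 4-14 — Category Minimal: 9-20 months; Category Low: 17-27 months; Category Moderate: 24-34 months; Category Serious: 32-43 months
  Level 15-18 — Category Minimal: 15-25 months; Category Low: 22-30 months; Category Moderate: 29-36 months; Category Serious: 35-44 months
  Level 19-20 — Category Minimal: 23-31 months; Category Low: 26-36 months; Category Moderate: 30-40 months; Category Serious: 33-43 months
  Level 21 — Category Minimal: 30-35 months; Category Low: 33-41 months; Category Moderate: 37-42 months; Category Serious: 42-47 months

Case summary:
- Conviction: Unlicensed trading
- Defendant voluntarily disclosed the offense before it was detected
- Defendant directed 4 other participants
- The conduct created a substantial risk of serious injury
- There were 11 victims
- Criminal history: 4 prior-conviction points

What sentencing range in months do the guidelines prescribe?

30-35 months

Base offense level for unlicensed trading: 15.
R1 applies (level before this adjustment is 15 < 17, so +1): 15 + 1 = 16.
R2 applies: 16 − 1 = 15.
R3 does not apply.
R4 applies: 15 + 3 = 18.
R5 applies: 18 + 4 = 22.
Level 22 exceeds the maximum of 21; capped at 21.
Final offense level: 21.
Criminal history: 4 prior points → Category Minimal (0-4).
Level 21 falls in the 21 band.
Grid: Level 21 × Category Minimal = 30-35 months.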